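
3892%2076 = 1816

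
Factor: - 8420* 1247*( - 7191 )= 75503630340=2^2*3^2*5^1*17^1*29^1*43^1*47^1*421^1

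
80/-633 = -1 + 553/633 = -  0.13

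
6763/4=6763/4 =1690.75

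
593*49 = 29057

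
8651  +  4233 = 12884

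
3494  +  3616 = 7110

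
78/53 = 1+25/53 = 1.47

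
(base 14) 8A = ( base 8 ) 172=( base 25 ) 4m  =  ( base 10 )122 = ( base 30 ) 42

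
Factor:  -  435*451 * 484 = -94953540 = -2^2*3^1*5^1 * 11^3*29^1*41^1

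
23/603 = 23/603 = 0.04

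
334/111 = 334/111 = 3.01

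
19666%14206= 5460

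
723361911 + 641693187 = 1365055098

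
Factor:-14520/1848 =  - 55/7 = - 5^1*7^( - 1) * 11^1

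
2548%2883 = 2548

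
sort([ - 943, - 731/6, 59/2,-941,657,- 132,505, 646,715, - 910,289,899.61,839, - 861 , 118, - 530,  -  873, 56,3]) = [ - 943,-941,  -  910, - 873,-861, - 530, - 132,  -  731/6,3, 59/2,56,118,289,505,646, 657, 715, 839,899.61] 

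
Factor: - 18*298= -5364 =- 2^2*3^2*149^1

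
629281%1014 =601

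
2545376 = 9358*272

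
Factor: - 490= -2^1*5^1*7^2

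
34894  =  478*73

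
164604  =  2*82302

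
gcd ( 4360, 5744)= 8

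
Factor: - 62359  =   - 11^1*5669^1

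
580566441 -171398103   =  409168338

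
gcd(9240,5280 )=1320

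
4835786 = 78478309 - 73642523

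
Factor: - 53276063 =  - 1523^1*34981^1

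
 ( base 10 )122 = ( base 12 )A2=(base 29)46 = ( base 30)42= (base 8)172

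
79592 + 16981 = 96573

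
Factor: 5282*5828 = 30783496 = 2^3*19^1*31^1*47^1*139^1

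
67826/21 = 3229+17/21 = 3229.81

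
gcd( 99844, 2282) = 2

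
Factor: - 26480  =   - 2^4*5^1*331^1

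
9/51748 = 9/51748 = 0.00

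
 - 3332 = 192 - 3524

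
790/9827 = 790/9827  =  0.08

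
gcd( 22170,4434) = 4434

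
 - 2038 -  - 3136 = 1098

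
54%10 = 4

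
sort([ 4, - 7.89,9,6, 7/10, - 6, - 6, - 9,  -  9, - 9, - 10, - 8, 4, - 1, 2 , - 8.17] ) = [ - 10, - 9, - 9, - 9, - 8.17, - 8,-7.89, - 6, - 6, - 1, 7/10, 2,4,4,6, 9] 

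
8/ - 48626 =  - 4/24313= - 0.00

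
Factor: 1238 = 2^1*619^1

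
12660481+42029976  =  54690457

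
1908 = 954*2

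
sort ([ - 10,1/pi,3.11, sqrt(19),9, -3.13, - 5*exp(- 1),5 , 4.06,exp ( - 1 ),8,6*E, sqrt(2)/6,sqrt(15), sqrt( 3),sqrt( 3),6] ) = [ - 10 , - 3.13,-5*exp(- 1),sqrt( 2 )/6,1/pi , exp( - 1),sqrt( 3 ),sqrt( 3 ),3.11,sqrt( 15),4.06, sqrt( 19) , 5,6,8,9,  6*E] 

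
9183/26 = 9183/26= 353.19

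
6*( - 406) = -2436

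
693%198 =99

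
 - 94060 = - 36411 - 57649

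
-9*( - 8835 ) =79515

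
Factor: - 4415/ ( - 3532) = 5/4 = 2^(  -  2)*5^1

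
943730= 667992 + 275738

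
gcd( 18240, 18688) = 64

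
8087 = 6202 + 1885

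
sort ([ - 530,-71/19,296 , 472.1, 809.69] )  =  [ - 530, - 71/19 , 296, 472.1, 809.69 ]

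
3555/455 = 7 + 74/91 = 7.81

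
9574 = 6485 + 3089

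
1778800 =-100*( - 17788 )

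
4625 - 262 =4363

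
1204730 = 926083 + 278647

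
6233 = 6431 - 198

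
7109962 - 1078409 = 6031553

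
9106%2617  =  1255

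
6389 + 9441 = 15830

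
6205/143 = 6205/143 =43.39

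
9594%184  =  26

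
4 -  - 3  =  7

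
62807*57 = 3579999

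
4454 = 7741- 3287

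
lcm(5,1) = 5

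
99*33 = 3267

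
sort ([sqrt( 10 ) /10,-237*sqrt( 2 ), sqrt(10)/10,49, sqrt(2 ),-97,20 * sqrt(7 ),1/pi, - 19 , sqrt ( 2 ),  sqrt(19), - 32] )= [-237*sqrt(2), - 97, - 32, - 19,sqrt(10) /10,sqrt(10)/10,  1/pi,sqrt(2),sqrt(2),sqrt(19), 49 , 20*sqrt( 7)]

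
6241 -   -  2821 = 9062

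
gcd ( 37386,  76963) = 1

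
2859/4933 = 2859/4933 = 0.58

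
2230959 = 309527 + 1921432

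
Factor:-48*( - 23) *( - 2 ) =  - 2^5*3^1*23^1=- 2208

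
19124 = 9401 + 9723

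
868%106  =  20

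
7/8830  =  7/8830 = 0.00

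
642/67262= 321/33631 = 0.01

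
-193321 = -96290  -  97031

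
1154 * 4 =4616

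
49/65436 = 7/9348 = 0.00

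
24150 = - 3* ( - 8050) 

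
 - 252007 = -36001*7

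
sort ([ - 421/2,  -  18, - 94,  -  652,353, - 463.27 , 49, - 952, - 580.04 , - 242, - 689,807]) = [ - 952, - 689, - 652, - 580.04 , - 463.27, - 242, - 421/2, - 94, - 18, 49,353,  807 ]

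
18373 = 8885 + 9488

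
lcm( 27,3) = 27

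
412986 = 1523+411463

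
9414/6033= 3138/2011 = 1.56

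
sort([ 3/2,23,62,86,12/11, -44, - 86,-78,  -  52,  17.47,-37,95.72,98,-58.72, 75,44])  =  [-86,- 78, - 58.72, - 52 , - 44,-37, 12/11,3/2,17.47, 23  ,  44,62, 75, 86,95.72,98]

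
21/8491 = 3/1213 = 0.00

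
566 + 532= 1098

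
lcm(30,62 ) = 930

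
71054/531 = 71054/531 =133.81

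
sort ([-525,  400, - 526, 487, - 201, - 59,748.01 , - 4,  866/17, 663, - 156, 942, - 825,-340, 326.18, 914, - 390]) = [ - 825, - 526 ,-525,- 390, - 340, - 201,  -  156  , - 59 , - 4, 866/17 , 326.18, 400, 487, 663, 748.01,914, 942]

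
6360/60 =106=   106.00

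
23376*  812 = 18981312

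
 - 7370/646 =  - 3685/323 = - 11.41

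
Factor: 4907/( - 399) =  - 3^( - 1 )*19^( - 1)*701^1 = -  701/57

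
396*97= 38412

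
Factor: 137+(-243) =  - 106 = - 2^1 * 53^1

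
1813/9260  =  1813/9260  =  0.20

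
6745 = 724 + 6021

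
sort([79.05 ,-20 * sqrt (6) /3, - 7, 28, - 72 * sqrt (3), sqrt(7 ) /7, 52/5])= [ - 72 * sqrt( 3 ), - 20 * sqrt(6)/3, -7, sqrt( 7 ) /7,52/5, 28,79.05 ] 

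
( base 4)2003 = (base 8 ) 203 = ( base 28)4J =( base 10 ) 131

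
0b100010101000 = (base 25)3DG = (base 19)62c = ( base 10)2216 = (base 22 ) 4cg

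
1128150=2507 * 450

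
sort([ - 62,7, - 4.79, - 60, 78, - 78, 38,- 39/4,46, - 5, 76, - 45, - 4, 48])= [-78,-62, - 60, - 45, - 39/4, - 5, - 4.79, - 4, 7,38, 46, 48,76, 78]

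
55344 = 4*13836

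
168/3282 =28/547 = 0.05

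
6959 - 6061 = 898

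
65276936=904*72209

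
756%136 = 76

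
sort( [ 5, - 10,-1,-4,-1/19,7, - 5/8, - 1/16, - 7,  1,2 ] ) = [ - 10, - 7, - 4, - 1,-5/8, - 1/16, - 1/19,1,2,5,7 ] 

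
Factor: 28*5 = 140 = 2^2*5^1*7^1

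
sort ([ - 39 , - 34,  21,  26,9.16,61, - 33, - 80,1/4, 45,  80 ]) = [ - 80, - 39, - 34, - 33, 1/4,9.16,21,26,45,61,80]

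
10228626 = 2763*3702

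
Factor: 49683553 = 49683553^1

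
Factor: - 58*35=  - 2^1*5^1 * 7^1*29^1 =- 2030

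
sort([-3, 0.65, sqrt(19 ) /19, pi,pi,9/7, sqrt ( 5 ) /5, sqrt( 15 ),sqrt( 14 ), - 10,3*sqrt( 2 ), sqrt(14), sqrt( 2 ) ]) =[ - 10,  -  3, sqrt ( 19) /19, sqrt( 5)/5, 0.65 , 9/7, sqrt(2 ), pi, pi , sqrt(14),sqrt(14) , sqrt( 15 ), 3*sqrt( 2) ] 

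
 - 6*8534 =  - 51204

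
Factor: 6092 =2^2 * 1523^1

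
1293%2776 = 1293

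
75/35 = 15/7=2.14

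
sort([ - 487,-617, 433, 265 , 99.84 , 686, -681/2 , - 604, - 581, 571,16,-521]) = [ - 617 , - 604,-581, - 521, - 487, - 681/2, 16, 99.84,265,433 , 571, 686]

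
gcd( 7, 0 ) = 7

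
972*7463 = 7254036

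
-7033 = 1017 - 8050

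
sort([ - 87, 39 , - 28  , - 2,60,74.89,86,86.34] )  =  [ - 87, - 28, - 2, 39,  60,74.89, 86,86.34]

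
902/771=1 + 131/771 = 1.17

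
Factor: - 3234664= -2^3*31^1*13043^1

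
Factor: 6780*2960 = 2^6*3^1*5^2*37^1 * 113^1 = 20068800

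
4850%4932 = 4850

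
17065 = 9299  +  7766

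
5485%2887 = 2598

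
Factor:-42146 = - 2^1*13^1*1621^1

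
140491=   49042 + 91449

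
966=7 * 138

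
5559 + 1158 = 6717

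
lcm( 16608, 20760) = 83040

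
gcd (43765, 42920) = 5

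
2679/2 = 2679/2 = 1339.50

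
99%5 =4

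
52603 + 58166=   110769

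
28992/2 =14496 = 14496.00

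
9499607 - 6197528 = 3302079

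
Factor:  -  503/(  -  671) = 11^( - 1 ) * 61^( - 1) * 503^1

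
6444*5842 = 37645848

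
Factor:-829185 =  -3^1*5^1 *7^1*53^1*149^1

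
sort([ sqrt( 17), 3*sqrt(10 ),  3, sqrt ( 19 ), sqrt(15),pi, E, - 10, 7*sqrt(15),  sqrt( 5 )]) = [ - 10,sqrt( 5),  E, 3,pi, sqrt( 15 ),  sqrt(17) , sqrt( 19 ),  3 *sqrt( 10 ) , 7*sqrt(15 )]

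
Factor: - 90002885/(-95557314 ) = 2^ ( - 1)*3^( - 1)* 5^1*7^1*31^( - 1 )*47^1 * 54713^1*513749^(- 1 ) 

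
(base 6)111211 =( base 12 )5507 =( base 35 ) 7mm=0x2497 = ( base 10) 9367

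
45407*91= 4132037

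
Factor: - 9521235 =-3^2*5^1*211583^1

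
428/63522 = 214/31761  =  0.01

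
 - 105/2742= - 35/914= - 0.04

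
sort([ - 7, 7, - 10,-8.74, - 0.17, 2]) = [ - 10, - 8.74, - 7, - 0.17, 2, 7] 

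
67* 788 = 52796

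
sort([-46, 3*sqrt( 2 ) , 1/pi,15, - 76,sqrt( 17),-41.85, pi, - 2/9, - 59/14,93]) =[ - 76, - 46,  -  41.85, - 59/14,  -  2/9,1/pi,pi,sqrt( 17),  3*sqrt( 2), 15, 93]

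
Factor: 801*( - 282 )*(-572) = 2^3*3^3*11^1*13^1*47^1*89^1 = 129204504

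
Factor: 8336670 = 2^1*3^1 * 5^1*277889^1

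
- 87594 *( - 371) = 32497374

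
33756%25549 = 8207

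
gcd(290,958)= 2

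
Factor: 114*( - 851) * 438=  - 2^2*3^2*19^1*23^1*37^1* 73^1 = -42492132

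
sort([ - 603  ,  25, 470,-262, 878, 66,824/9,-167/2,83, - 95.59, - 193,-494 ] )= [-603,-494,-262, - 193,- 95.59,-167/2,25, 66, 83,824/9,470, 878 ] 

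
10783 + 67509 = 78292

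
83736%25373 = 7617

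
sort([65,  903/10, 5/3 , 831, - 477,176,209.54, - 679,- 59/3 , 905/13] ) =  [-679, -477,-59/3,5/3,65,905/13, 903/10 , 176, 209.54,831]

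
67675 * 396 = 26799300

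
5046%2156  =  734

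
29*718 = 20822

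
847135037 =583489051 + 263645986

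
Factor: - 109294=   -  2^1*54647^1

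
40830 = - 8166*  (-5 ) 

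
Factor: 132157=132157^1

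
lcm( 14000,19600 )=98000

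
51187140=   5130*9978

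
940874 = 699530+241344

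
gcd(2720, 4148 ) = 68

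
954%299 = 57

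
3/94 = 3/94 = 0.03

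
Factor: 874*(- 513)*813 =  - 364518306 = - 2^1*3^4*19^2*23^1*271^1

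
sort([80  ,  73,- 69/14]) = [ - 69/14,73,80]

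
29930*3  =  89790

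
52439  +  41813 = 94252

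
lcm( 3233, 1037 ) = 54961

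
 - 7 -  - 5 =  - 2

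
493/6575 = 493/6575 =0.07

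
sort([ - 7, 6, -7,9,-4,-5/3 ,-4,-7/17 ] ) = [  -  7,  -  7,- 4,-4  , - 5/3,  -  7/17,6, 9 ] 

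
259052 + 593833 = 852885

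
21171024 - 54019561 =-32848537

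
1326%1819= 1326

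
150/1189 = 150/1189 = 0.13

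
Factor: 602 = 2^1*7^1*43^1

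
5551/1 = 5551 = 5551.00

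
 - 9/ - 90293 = 9/90293 =0.00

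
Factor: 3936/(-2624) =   -  2^( - 1 )*  3^1 = - 3/2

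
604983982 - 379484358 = 225499624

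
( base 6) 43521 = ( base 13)2986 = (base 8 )13611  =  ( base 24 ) AB1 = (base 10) 6025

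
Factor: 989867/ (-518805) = -3^( - 5 ) *5^(- 1 )*7^( - 1)*47^1 * 61^( - 1 )*21061^1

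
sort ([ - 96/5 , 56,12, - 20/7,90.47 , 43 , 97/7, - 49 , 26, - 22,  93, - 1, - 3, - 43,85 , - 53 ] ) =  [- 53, -49, - 43, - 22, - 96/5, - 3, - 20/7, - 1 , 12, 97/7, 26, 43, 56, 85,  90.47,93]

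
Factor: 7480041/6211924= 2^ ( - 2) *3^1 * 1552981^( - 1)*2493347^1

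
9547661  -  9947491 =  - 399830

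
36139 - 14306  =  21833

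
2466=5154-2688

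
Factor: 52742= 2^1*26371^1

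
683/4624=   683/4624  =  0.15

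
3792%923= 100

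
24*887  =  21288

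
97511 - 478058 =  - 380547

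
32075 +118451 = 150526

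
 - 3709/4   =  -3709/4 = - 927.25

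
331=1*331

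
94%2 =0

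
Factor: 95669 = 7^1  *79^1*173^1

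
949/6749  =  949/6749 = 0.14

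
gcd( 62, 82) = 2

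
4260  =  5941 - 1681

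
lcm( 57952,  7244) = 57952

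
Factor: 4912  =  2^4*307^1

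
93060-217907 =-124847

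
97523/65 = 97523/65  =  1500.35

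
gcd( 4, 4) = 4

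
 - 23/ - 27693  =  23/27693 = 0.00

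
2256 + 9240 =11496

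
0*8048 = 0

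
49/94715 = 49/94715 = 0.00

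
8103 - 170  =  7933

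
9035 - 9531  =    -  496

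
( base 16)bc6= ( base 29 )3GR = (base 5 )44024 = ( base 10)3014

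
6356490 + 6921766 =13278256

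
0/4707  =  0  =  0.00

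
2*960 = 1920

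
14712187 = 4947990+9764197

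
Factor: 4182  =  2^1* 3^1 * 17^1*41^1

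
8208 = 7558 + 650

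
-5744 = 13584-19328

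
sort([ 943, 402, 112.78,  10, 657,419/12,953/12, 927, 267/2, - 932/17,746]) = [ - 932/17, 10, 419/12,953/12, 112.78,267/2, 402,657,746,927,943 ]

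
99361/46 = 99361/46= 2160.02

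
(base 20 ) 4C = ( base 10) 92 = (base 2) 1011100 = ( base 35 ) 2m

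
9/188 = 9/188 = 0.05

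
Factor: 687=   3^1*229^1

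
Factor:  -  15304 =-2^3*1913^1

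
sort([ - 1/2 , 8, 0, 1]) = [ - 1/2, 0 , 1, 8]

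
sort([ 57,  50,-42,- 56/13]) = [  -  42, - 56/13,  50,  57]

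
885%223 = 216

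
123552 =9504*13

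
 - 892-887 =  - 1779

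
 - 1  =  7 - 8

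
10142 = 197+9945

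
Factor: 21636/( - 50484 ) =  - 3^1 * 7^( - 1) = - 3/7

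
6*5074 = 30444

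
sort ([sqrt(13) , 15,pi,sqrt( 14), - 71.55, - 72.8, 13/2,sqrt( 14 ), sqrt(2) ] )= [-72.8, - 71.55,sqrt(2),pi,sqrt(13),  sqrt(14),sqrt(14), 13/2,15 ]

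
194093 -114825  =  79268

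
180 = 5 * 36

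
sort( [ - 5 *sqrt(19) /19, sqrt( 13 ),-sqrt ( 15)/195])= [  -  5*sqrt(19)/19, - sqrt(15) /195, sqrt( 13) ]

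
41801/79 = 41801/79= 529.13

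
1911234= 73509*26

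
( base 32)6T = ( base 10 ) 221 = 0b11011101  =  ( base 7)434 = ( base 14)11b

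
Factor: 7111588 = 2^2 * 11^1*161627^1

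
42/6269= 42/6269  =  0.01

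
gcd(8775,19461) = 39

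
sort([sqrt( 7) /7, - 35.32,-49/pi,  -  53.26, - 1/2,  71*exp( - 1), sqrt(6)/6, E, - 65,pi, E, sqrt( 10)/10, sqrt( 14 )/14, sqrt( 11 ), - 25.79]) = [ - 65, -53.26,-35.32, - 25.79,-49/pi, - 1/2,sqrt( 14)/14, sqrt(10 )/10, sqrt(7)/7, sqrt( 6 ) /6, E, E,pi,sqrt(11),  71*exp( - 1)]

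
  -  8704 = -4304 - 4400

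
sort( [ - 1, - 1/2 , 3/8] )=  [ - 1,-1/2,3/8 ]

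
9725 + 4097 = 13822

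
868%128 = 100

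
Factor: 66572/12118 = 2^1*11^1*17^1*73^( - 1)*83^( - 1)*89^1=33286/6059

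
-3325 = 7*( - 475 )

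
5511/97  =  5511/97 = 56.81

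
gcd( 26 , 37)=1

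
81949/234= 81949/234 = 350.21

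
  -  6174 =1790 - 7964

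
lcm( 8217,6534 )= 542322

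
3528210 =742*4755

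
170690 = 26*6565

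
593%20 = 13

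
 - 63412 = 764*( - 83)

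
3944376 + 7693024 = 11637400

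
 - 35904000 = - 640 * 56100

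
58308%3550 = 1508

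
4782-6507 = -1725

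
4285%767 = 450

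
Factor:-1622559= -3^1*59^1*89^1 * 103^1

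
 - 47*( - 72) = 3384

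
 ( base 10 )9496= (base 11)7153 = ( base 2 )10010100011000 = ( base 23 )hlk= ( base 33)8NP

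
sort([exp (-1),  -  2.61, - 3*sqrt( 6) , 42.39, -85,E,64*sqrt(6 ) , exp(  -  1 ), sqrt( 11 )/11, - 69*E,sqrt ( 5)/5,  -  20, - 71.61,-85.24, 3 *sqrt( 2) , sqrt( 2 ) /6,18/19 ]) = [  -  69*E , - 85.24,-85, - 71.61,-20,  -  3*sqrt ( 6),-2.61, sqrt(2) /6 , sqrt(11)/11,exp( - 1 ),exp( -1),sqrt(5)/5,18/19,E,  3*  sqrt(2)  ,  42.39,64*sqrt (6 )]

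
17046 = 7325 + 9721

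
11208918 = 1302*8609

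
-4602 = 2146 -6748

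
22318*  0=0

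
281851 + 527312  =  809163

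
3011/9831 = 3011/9831 = 0.31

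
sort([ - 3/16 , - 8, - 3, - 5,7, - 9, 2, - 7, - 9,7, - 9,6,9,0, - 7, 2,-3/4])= [ - 9, - 9,-9, - 8, - 7, - 7, - 5, -3  ,  -  3/4, - 3/16, 0,2, 2, 6,7,7,9]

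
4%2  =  0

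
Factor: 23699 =13^1*1823^1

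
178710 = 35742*5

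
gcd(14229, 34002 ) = 9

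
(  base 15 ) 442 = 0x3c2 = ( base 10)962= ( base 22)1lg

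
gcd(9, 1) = 1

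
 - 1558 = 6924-8482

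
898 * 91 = 81718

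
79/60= 1 + 19/60 = 1.32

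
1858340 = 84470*22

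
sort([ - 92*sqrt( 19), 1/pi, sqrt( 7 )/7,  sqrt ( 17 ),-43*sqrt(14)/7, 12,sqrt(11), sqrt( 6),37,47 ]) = [ - 92*sqrt( 19), - 43*sqrt (14)/7,1/pi, sqrt(7) /7, sqrt(6) , sqrt( 11), sqrt (17 )  ,  12 , 37, 47]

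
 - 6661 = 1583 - 8244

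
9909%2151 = 1305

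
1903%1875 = 28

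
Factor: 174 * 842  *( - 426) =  - 2^3 *3^2*29^1 *71^1 * 421^1 = - 62412408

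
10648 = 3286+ 7362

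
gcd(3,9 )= 3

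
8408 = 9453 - 1045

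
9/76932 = 1/8548 = 0.00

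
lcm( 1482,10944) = 142272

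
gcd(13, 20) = 1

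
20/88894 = 10/44447 = 0.00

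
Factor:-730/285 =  - 2^1*3^(-1 )*19^( - 1) * 73^1 = - 146/57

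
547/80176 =547/80176 = 0.01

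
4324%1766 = 792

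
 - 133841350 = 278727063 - 412568413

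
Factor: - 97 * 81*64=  - 2^6*3^4*97^1 = - 502848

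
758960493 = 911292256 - 152331763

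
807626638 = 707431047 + 100195591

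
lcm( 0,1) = 0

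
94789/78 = 1215+19/78 = 1215.24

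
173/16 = 173/16 = 10.81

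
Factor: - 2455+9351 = 2^4 * 431^1 = 6896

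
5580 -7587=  - 2007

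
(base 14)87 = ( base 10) 119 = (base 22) 59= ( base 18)6b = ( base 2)1110111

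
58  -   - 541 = 599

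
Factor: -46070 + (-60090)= -106160  =  - 2^4*5^1*1327^1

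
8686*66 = 573276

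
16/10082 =8/5041 = 0.00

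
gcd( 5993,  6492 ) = 1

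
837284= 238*3518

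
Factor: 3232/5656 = 4/7=2^2*7^ (  -  1)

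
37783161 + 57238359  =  95021520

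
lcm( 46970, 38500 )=2348500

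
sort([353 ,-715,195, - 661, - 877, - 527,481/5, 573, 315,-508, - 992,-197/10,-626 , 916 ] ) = [ - 992, - 877,- 715,  -  661, - 626, - 527, - 508, - 197/10, 481/5, 195,  315, 353, 573 , 916]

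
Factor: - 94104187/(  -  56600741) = 61^( - 1 )*619^( - 1 ) *1499^( - 1)*94104187^1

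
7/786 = 7/786 = 0.01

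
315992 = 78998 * 4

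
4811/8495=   4811/8495 = 0.57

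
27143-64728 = -37585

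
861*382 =328902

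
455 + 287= 742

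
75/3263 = 75/3263 = 0.02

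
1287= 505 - -782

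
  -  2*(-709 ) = 1418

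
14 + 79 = 93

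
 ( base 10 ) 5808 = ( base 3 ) 21222010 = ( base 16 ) 16B0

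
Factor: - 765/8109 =- 5^1*53^( - 1 ) = - 5/53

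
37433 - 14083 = 23350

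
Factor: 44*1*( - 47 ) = -2068 = -  2^2*11^1*47^1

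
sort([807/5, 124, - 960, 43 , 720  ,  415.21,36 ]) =[ - 960,36, 43,124, 807/5, 415.21, 720]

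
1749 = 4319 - 2570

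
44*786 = 34584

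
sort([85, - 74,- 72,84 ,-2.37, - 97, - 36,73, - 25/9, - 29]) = [-97 ,  -  74, - 72, - 36,-29, - 25/9 ,  -  2.37,73, 84,85 ] 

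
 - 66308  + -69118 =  - 135426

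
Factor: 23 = 23^1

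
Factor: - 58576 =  - 2^4*7^1*523^1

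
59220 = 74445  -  15225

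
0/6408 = 0 = 0.00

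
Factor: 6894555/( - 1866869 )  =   - 3^1*5^1*31^1*14827^1*1866869^( - 1)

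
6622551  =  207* 31993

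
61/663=61/663 = 0.09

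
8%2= 0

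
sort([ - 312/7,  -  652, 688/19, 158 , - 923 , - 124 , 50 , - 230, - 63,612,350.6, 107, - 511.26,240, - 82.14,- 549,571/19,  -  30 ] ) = [ - 923,-652,  -  549,  -  511.26 , - 230, - 124, - 82.14 ,  -  63 ,  -  312/7, - 30 , 571/19,  688/19,  50,107,158,240,350.6,612 ] 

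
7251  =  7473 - 222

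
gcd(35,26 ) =1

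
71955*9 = 647595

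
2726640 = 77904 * 35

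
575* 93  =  53475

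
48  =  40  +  8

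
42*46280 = 1943760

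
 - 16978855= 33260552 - 50239407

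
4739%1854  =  1031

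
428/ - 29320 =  - 107/7330 = -0.01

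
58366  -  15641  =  42725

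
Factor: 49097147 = 11^1*4463377^1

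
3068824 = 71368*43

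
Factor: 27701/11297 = 11^( - 1 )*13^(-1 )*79^( - 1)*27701^1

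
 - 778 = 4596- 5374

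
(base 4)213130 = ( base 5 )40044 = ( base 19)6ig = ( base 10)2524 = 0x9DC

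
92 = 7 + 85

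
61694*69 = 4256886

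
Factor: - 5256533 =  - 863^1 *6091^1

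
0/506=0 = 0.00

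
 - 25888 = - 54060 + 28172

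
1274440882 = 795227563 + 479213319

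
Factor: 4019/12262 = 2^(-1)*4019^1*6131^( - 1)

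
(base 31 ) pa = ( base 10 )785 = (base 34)n3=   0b1100010001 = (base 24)18h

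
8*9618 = 76944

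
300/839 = 300/839 = 0.36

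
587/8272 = 587/8272 =0.07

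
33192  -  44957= - 11765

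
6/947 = 6/947 = 0.01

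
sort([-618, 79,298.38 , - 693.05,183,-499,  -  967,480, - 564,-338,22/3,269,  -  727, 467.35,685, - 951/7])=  [  -  967, - 727, - 693.05,- 618,-564,-499, - 338,  -  951/7,22/3,79,183,269,  298.38,467.35,480,685 ]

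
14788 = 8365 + 6423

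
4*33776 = 135104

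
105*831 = 87255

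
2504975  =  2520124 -15149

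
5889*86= 506454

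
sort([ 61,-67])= [ - 67,61]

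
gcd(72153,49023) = 9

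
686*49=33614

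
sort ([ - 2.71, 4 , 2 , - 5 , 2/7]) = [  -  5, - 2.71, 2/7 , 2, 4] 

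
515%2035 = 515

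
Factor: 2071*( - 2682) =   -  2^1 * 3^2*19^1*109^1 * 149^1 = - 5554422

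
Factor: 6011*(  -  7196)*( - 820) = 35469227920 = 2^4*5^1 * 7^1*41^1* 257^1*6011^1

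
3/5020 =3/5020=0.00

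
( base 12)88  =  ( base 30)3e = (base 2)1101000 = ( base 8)150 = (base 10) 104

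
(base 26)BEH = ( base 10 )7817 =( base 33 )75t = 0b1111010001001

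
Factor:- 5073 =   -  3^1*19^1*89^1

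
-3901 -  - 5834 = 1933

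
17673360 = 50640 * 349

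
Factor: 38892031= 19^1*2046949^1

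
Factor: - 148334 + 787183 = 109^1*5861^1  =  638849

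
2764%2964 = 2764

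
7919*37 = 293003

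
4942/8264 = 2471/4132= 0.60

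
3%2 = 1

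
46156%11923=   10387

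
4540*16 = 72640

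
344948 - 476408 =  - 131460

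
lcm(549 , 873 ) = 53253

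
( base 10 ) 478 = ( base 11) 3A5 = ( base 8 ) 736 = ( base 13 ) 2AA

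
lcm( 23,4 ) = 92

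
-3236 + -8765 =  - 12001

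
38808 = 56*693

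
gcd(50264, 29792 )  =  8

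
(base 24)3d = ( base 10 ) 85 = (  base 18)4d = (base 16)55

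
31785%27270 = 4515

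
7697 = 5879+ 1818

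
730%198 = 136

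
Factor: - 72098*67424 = -2^6 * 7^2 * 13^1 * 43^1*47^1  *  59^1 = - 4861135552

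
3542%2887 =655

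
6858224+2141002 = 8999226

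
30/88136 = 15/44068 =0.00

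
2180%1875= 305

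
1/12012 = 1/12012 = 0.00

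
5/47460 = 1/9492 = 0.00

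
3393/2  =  1696  +  1/2 = 1696.50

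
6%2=0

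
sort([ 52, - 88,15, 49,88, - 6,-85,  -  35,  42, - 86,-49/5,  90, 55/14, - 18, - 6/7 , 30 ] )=[ - 88, - 86,-85,  -  35, - 18, - 49/5,  -  6, - 6/7,  55/14,15,30,  42,49,52, 88, 90]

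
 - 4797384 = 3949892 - 8747276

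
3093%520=493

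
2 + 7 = 9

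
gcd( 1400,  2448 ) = 8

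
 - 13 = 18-31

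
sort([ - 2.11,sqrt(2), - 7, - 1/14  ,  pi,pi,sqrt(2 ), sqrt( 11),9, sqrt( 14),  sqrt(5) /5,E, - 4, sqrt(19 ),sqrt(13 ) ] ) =[-7, -4, - 2.11, - 1/14, sqrt(5 )/5,  sqrt(2 ),sqrt (2 ),  E,pi,pi,sqrt(11 ), sqrt( 13), sqrt( 14), sqrt(19),9 ] 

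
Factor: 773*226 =2^1*113^1*773^1 = 174698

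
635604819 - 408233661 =227371158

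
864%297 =270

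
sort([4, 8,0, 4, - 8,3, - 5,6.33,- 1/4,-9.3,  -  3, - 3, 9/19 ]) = [ - 9.3, - 8,-5, - 3, - 3,-1/4,0,9/19  ,  3,4, 4,6.33,8]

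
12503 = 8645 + 3858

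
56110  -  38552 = 17558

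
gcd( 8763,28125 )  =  3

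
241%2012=241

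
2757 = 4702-1945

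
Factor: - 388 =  - 2^2 * 97^1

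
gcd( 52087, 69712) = 1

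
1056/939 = 1+39/313 = 1.12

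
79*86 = 6794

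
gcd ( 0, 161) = 161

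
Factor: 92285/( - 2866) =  - 2^( - 1 )*5^1*1433^(-1 )*18457^1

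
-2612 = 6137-8749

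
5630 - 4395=1235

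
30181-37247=-7066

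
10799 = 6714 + 4085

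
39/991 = 39/991 = 0.04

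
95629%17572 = 7769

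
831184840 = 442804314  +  388380526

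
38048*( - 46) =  - 1750208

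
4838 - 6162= - 1324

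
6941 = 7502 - 561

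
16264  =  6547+9717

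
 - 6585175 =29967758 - 36552933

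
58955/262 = 225 + 5/262 = 225.02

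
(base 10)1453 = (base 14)75b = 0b10110101101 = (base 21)364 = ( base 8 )2655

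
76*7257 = 551532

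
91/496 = 91/496 = 0.18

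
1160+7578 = 8738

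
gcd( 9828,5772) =156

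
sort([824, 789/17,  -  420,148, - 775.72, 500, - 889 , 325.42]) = [  -  889, - 775.72,  -  420,789/17,148, 325.42, 500, 824] 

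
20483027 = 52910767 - 32427740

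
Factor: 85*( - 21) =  - 1785 = - 3^1*5^1*7^1 * 17^1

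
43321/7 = 6188 + 5/7 =6188.71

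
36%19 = 17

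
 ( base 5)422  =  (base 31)3J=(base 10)112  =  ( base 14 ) 80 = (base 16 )70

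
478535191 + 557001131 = 1035536322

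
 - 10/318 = - 5/159 = - 0.03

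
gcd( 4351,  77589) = 1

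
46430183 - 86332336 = -39902153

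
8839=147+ 8692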